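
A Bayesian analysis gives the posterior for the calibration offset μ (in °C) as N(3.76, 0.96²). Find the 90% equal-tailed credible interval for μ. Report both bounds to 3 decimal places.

[2.181, 5.339]

The posterior is symmetric, so the 90% equal-tailed interval is μ = 3.76 ± z·0.96 with z = 1.645.
Half-width: 1.645 × 0.96 = 1.579.
3.76 − 1.579 = 2.181; 3.76 + 1.579 = 5.339.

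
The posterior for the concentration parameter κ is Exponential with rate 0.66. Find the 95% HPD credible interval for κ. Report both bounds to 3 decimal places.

The exponential density is strictly decreasing on [0, ∞), so the HPD interval is anchored at 0: [0, q] with P(κ ≤ q) = 0.95.
q = −ln(1 − 0.95) / 0.66 = 2.9957 / 0.66 = 4.539.

[0.000, 4.539]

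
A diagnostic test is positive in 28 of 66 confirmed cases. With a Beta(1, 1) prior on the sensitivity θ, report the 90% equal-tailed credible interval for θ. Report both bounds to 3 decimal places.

[0.330, 0.526]

Posterior: Beta(1+28, 1+38) = Beta(29, 39).
Equal-tailed 90% interval: the 0.05 and 0.95 quantiles of Beta(29, 39).
Posterior mean ≈ 0.426, SD ≈ 0.060; a Normal approximation gives roughly [0.329, 0.524].
Exact: F⁻¹(0.05) = 0.330; F⁻¹(0.95) = 0.526.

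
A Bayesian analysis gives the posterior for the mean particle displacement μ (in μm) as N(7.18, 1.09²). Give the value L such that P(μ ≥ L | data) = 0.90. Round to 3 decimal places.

Need L with P(μ ≥ L) = 0.90: L = 7.18 − z_{0.1}·1.09.
z = 1.282; L = 7.18 − 1.282 × 1.09 = 5.783.

5.783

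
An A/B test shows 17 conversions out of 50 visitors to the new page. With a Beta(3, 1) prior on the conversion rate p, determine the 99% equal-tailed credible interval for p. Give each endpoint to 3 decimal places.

Posterior: Beta(3+17, 1+33) = Beta(20, 34).
Equal-tailed 99% interval: the 0.005 and 0.995 quantiles of Beta(20, 34).
Posterior mean ≈ 0.370, SD ≈ 0.065; a Normal approximation gives roughly [0.203, 0.538].
Exact: F⁻¹(0.005) = 0.214; F⁻¹(0.995) = 0.544.

[0.214, 0.544]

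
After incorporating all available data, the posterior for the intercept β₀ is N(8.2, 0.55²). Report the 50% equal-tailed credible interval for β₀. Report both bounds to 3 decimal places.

The posterior is symmetric, so the 50% equal-tailed interval is β₀ = 8.2 ± z·0.55 with z = 0.674.
Half-width: 0.674 × 0.55 = 0.371.
8.2 − 0.371 = 7.829; 8.2 + 0.371 = 8.571.

[7.829, 8.571]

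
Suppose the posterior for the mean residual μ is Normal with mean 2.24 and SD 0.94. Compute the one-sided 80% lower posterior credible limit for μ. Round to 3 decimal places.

1.449

Need L with P(μ ≥ L) = 0.80: L = 2.24 − z_{0.2}·0.94.
z = 0.842; L = 2.24 − 0.842 × 0.94 = 1.449.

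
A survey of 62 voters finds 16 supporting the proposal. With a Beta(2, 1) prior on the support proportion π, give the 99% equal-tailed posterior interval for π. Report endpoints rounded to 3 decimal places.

Posterior: Beta(2+16, 1+46) = Beta(18, 47).
Equal-tailed 99% interval: the 0.005 and 0.995 quantiles of Beta(18, 47).
Posterior mean ≈ 0.277, SD ≈ 0.055; a Normal approximation gives roughly [0.135, 0.419].
Exact: F⁻¹(0.005) = 0.150; F⁻¹(0.995) = 0.430.

[0.150, 0.430]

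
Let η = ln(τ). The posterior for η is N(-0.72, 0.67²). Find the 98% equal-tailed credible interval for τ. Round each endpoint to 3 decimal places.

[0.102, 2.313]

On the log scale the 98% interval is -0.72 ± 2.326 × 0.67 = [-2.2787, 0.8387].
Exponentiate: [e^-2.2787, e^0.8387] = [0.102, 2.313].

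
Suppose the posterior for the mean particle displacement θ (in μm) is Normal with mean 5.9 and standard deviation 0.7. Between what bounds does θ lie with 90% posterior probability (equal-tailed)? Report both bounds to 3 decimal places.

The posterior is symmetric, so the 90% equal-tailed interval is θ = 5.9 ± z·0.7 with z = 1.645.
Half-width: 1.645 × 0.7 = 1.151.
5.9 − 1.151 = 4.749; 5.9 + 1.151 = 7.051.

[4.749, 7.051]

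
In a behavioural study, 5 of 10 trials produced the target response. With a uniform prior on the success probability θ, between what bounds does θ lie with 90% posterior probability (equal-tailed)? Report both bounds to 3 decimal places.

[0.271, 0.729]

Posterior: Beta(1+5, 1+5) = Beta(6, 6).
Equal-tailed 90% interval: the 0.05 and 0.95 quantiles of Beta(6, 6).
Posterior mean ≈ 0.500, SD ≈ 0.139; a Normal approximation gives roughly [0.272, 0.728].
Exact: F⁻¹(0.05) = 0.271; F⁻¹(0.95) = 0.729.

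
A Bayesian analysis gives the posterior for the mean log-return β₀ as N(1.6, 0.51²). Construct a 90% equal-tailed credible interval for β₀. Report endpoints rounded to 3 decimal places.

The posterior is symmetric, so the 90% equal-tailed interval is β₀ = 1.6 ± z·0.51 with z = 1.645.
Half-width: 1.645 × 0.51 = 0.839.
1.6 − 0.839 = 0.761; 1.6 + 0.839 = 2.439.

[0.761, 2.439]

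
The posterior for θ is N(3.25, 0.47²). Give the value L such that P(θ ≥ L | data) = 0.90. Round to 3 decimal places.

2.648

Need L with P(θ ≥ L) = 0.90: L = 3.25 − z_{0.1}·0.47.
z = 1.282; L = 3.25 − 1.282 × 0.47 = 2.648.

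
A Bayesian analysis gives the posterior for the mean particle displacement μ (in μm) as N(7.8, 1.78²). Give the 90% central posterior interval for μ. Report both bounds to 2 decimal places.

[4.87, 10.73]

The posterior is symmetric, so the 90% equal-tailed interval is μ = 7.8 ± z·1.78 with z = 1.645.
Half-width: 1.645 × 1.78 = 2.93.
7.8 − 2.93 = 4.87; 7.8 + 2.93 = 10.73.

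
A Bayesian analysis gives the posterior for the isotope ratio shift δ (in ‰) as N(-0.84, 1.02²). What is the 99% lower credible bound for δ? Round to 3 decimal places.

Need L with P(δ ≥ L) = 0.99: L = -0.84 − z_{0.01}·1.02.
z = 2.326; L = -0.84 − 2.326 × 1.02 = -3.213.

-3.213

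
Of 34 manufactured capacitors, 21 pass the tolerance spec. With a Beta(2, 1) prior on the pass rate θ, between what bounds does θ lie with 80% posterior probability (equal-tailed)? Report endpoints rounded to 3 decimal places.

Posterior: Beta(2+21, 1+13) = Beta(23, 14).
Equal-tailed 80% interval: the 0.1 and 0.9 quantiles of Beta(23, 14).
Posterior mean ≈ 0.622, SD ≈ 0.079; a Normal approximation gives roughly [0.521, 0.722].
Exact: F⁻¹(0.1) = 0.519; F⁻¹(0.9) = 0.722.

[0.519, 0.722]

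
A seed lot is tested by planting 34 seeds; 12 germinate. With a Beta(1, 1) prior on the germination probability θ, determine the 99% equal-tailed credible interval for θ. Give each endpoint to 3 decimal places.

[0.177, 0.574]

Posterior: Beta(1+12, 1+22) = Beta(13, 23).
Equal-tailed 99% interval: the 0.005 and 0.995 quantiles of Beta(13, 23).
Posterior mean ≈ 0.361, SD ≈ 0.079; a Normal approximation gives roughly [0.158, 0.565].
Exact: F⁻¹(0.005) = 0.177; F⁻¹(0.995) = 0.574.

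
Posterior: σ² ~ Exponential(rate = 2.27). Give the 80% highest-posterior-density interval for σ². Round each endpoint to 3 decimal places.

The exponential density is strictly decreasing on [0, ∞), so the HPD interval is anchored at 0: [0, q] with P(σ² ≤ q) = 0.80.
q = −ln(1 − 0.80) / 2.27 = 1.6094 / 2.27 = 0.709.

[0.000, 0.709]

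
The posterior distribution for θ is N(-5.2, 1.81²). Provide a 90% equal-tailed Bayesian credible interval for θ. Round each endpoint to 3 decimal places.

The posterior is symmetric, so the 90% equal-tailed interval is θ = -5.2 ± z·1.81 with z = 1.645.
Half-width: 1.645 × 1.81 = 2.977.
-5.2 − 2.977 = -8.177; -5.2 + 2.977 = -2.223.

[-8.177, -2.223]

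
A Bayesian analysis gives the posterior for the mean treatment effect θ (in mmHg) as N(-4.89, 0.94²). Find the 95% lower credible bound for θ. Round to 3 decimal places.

-6.436

Need L with P(θ ≥ L) = 0.95: L = -4.89 − z_{0.05}·0.94.
z = 1.645; L = -4.89 − 1.645 × 0.94 = -6.436.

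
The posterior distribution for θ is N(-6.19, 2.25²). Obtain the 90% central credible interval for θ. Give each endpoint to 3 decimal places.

The posterior is symmetric, so the 90% equal-tailed interval is θ = -6.19 ± z·2.25 with z = 1.645.
Half-width: 1.645 × 2.25 = 3.701.
-6.19 − 3.701 = -9.891; -6.19 + 3.701 = -2.489.

[-9.891, -2.489]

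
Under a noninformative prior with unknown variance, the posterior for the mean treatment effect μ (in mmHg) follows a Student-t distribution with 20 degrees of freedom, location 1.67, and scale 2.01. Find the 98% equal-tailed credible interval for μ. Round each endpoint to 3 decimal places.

The t_20 distribution is symmetric; the 98% interval is 1.67 ± t·2.01 with t_{0.99,20} = 2.528.
Half-width: 2.528 × 2.01 = 5.081.
1.67 − 5.081 = -3.411; 1.67 + 5.081 = 6.751.

[-3.411, 6.751]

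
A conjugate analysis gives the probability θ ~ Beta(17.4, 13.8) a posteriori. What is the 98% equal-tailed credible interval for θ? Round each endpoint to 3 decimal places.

[0.353, 0.752]

Posterior: Beta(17.4, 13.8).
Equal-tailed 98% interval: the 0.01 and 0.99 quantiles of Beta(17.4, 13.8).
Posterior mean ≈ 0.558, SD ≈ 0.088; a Normal approximation gives roughly [0.354, 0.761].
Exact: F⁻¹(0.01) = 0.353; F⁻¹(0.99) = 0.752.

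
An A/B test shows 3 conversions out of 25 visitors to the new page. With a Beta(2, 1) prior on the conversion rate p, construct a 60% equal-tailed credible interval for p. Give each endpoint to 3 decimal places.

[0.117, 0.236]

Posterior: Beta(2+3, 1+22) = Beta(5, 23).
Equal-tailed 60% interval: the 0.2 and 0.8 quantiles of Beta(5, 23).
Posterior mean ≈ 0.179, SD ≈ 0.071; a Normal approximation gives roughly [0.119, 0.238].
Exact: F⁻¹(0.2) = 0.117; F⁻¹(0.8) = 0.236.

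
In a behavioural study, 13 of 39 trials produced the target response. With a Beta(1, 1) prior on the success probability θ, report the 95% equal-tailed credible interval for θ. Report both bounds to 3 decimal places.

Posterior: Beta(1+13, 1+26) = Beta(14, 27).
Equal-tailed 95% interval: the 0.025 and 0.975 quantiles of Beta(14, 27).
Posterior mean ≈ 0.341, SD ≈ 0.073; a Normal approximation gives roughly [0.198, 0.485].
Exact: F⁻¹(0.025) = 0.206; F⁻¹(0.975) = 0.491.

[0.206, 0.491]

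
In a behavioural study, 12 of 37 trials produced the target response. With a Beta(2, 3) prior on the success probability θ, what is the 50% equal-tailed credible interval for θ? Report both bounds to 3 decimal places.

[0.283, 0.381]

Posterior: Beta(2+12, 3+25) = Beta(14, 28).
Equal-tailed 50% interval: the 0.25 and 0.75 quantiles of Beta(14, 28).
Posterior mean ≈ 0.333, SD ≈ 0.072; a Normal approximation gives roughly [0.285, 0.382].
Exact: F⁻¹(0.25) = 0.283; F⁻¹(0.75) = 0.381.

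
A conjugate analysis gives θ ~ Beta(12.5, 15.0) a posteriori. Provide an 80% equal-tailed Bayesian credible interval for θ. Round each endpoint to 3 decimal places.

Posterior: Beta(12.5, 15.0).
Equal-tailed 80% interval: the 0.1 and 0.9 quantiles of Beta(12.5, 15.0).
Posterior mean ≈ 0.455, SD ≈ 0.093; a Normal approximation gives roughly [0.335, 0.574].
Exact: F⁻¹(0.1) = 0.334; F⁻¹(0.9) = 0.576.

[0.334, 0.576]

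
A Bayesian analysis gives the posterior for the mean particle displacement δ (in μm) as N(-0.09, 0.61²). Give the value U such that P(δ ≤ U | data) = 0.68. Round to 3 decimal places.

Need U with P(δ ≤ U) = 0.68: U = -0.09 + z_{0.32}·0.61.
z = 0.468; U = -0.09 + 0.468 × 0.61 = 0.195.

0.195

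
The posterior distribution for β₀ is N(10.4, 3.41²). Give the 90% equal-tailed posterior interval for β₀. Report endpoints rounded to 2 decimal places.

The posterior is symmetric, so the 90% equal-tailed interval is β₀ = 10.4 ± z·3.41 with z = 1.645.
Half-width: 1.645 × 3.41 = 5.61.
10.4 − 5.61 = 4.79; 10.4 + 5.61 = 16.01.

[4.79, 16.01]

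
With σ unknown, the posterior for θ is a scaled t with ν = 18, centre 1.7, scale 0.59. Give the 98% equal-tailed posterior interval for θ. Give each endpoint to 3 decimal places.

[0.194, 3.206]

The t_18 distribution is symmetric; the 98% interval is 1.7 ± t·0.59 with t_{0.99,18} = 2.552.
Half-width: 2.552 × 0.59 = 1.506.
1.7 − 1.506 = 0.194; 1.7 + 1.506 = 3.206.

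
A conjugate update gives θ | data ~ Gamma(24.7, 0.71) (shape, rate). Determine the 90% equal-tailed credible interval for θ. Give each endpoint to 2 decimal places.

Posterior: Gamma(shape 24.7, rate 0.71).
Equal-tailed 90% interval: Gamma(24.7, 0.71) quantiles at 0.05 and 0.95.
Posterior mean ≈ 34.79, SD ≈ 7.00; a Normal approximation gives roughly [23.27, 46.30].
Exact: lower = 24.13; upper = 47.05.

[24.13, 47.05]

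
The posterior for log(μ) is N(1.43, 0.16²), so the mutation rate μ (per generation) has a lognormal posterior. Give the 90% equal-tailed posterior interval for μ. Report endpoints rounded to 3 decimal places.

[3.212, 5.437]

On the log scale the 90% interval is 1.43 ± 1.645 × 0.16 = [1.1668, 1.6932].
Exponentiate: [e^1.1668, e^1.6932] = [3.212, 5.437].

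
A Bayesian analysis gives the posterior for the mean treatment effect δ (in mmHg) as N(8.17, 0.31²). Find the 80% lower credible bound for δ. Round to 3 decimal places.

7.909

Need L with P(δ ≥ L) = 0.80: L = 8.17 − z_{0.2}·0.31.
z = 0.842; L = 8.17 − 0.842 × 0.31 = 7.909.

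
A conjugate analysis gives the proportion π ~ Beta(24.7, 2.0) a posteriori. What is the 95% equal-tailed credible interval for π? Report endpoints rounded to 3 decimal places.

[0.802, 0.990]

Posterior: Beta(24.7, 2.0).
Equal-tailed 95% interval: the 0.025 and 0.975 quantiles of Beta(24.7, 2.0).
Posterior mean ≈ 0.925, SD ≈ 0.050; a Normal approximation gives roughly [0.827, 1.023].
Exact: F⁻¹(0.025) = 0.802; F⁻¹(0.975) = 0.990.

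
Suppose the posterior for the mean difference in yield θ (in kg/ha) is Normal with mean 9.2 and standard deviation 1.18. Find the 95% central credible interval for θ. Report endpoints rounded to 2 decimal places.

[6.89, 11.51]

The posterior is symmetric, so the 95% equal-tailed interval is θ = 9.2 ± z·1.18 with z = 1.960.
Half-width: 1.960 × 1.18 = 2.31.
9.2 − 2.31 = 6.89; 9.2 + 2.31 = 11.51.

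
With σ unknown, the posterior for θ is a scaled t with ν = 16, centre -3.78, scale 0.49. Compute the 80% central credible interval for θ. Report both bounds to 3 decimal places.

The t_16 distribution is symmetric; the 80% interval is -3.78 ± t·0.49 with t_{0.9,16} = 1.337.
Half-width: 1.337 × 0.49 = 0.655.
-3.78 − 0.655 = -4.435; -3.78 + 0.655 = -3.125.

[-4.435, -3.125]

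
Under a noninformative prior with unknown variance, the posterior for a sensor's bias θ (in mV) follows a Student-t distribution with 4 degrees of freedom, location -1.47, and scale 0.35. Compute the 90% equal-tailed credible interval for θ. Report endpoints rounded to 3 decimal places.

The t_4 distribution is symmetric; the 90% interval is -1.47 ± t·0.35 with t_{0.95,4} = 2.132.
Half-width: 2.132 × 0.35 = 0.746.
-1.47 − 0.746 = -2.216; -1.47 + 0.746 = -0.724.

[-2.216, -0.724]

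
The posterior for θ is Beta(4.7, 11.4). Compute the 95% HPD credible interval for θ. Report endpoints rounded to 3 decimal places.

The posterior is unimodal and skewed, so the HPD interval has equal density at both endpoints and is the shortest 95% interval.
Solving f(0.090) = f(0.508) with F(0.508) − F(0.090) = 0.95 gives [0.090, 0.508].
For comparison, the equal-tailed interval is [0.105, 0.528]; the HPD is narrower and shifted toward the mode.

[0.090, 0.508]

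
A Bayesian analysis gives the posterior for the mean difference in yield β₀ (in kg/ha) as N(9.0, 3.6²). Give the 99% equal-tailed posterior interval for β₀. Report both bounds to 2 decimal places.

[-0.27, 18.27]

The posterior is symmetric, so the 99% equal-tailed interval is β₀ = 9.0 ± z·3.6 with z = 2.576.
Half-width: 2.576 × 3.6 = 9.27.
9.0 − 9.27 = -0.27; 9.0 + 9.27 = 18.27.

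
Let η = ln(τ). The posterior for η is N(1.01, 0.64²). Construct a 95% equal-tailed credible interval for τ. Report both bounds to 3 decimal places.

[0.783, 9.625]

On the log scale the 95% interval is 1.01 ± 1.960 × 0.64 = [-0.2444, 2.2644].
Exponentiate: [e^-0.2444, e^2.2644] = [0.783, 9.625].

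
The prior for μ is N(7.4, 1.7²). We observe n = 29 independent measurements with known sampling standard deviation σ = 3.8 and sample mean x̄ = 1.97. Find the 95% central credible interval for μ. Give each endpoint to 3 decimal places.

[1.491, 4.045]

Posterior precision = 1/1.7² + 29/3.8² = 0.3460 + 2.0083 = 2.3543, so posterior SD = 0.6517.
Posterior mean = (7.4/1.7² + 29·1.97/3.8²) / 2.3543 = 2.7681.
Interval: 2.7681 ± 1.960 × 0.6517 → [1.491, 4.045].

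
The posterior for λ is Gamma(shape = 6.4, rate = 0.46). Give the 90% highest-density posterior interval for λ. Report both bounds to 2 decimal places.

The posterior is unimodal and skewed, so the HPD interval has equal density at both endpoints and is the shortest 90% interval.
Solving f(5.19) = f(22.31) with F(22.31) − F(5.19) = 0.90 gives [5.19, 22.31].
For comparison, the equal-tailed interval is [6.26, 24.02]; the HPD is narrower and shifted toward the mode.

[5.19, 22.31]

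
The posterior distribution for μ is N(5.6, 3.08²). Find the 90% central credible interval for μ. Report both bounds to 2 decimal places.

[0.53, 10.67]

The posterior is symmetric, so the 90% equal-tailed interval is μ = 5.6 ± z·3.08 with z = 1.645.
Half-width: 1.645 × 3.08 = 5.07.
5.6 − 5.07 = 0.53; 5.6 + 5.07 = 10.67.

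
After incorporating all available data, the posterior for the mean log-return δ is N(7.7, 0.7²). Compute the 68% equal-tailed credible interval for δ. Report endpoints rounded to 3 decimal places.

The posterior is symmetric, so the 68% equal-tailed interval is δ = 7.7 ± z·0.7 with z = 0.994.
Half-width: 0.994 × 0.7 = 0.696.
7.7 − 0.696 = 7.004; 7.7 + 0.696 = 8.396.

[7.004, 8.396]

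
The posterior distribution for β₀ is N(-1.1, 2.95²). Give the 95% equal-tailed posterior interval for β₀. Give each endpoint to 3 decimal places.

The posterior is symmetric, so the 95% equal-tailed interval is β₀ = -1.1 ± z·2.95 with z = 1.960.
Half-width: 1.960 × 2.95 = 5.782.
-1.1 − 5.782 = -6.882; -1.1 + 5.782 = 4.682.

[-6.882, 4.682]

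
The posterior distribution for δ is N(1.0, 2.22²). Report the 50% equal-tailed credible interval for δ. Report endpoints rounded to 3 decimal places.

[-0.497, 2.497]

The posterior is symmetric, so the 50% equal-tailed interval is δ = 1.0 ± z·2.22 with z = 0.674.
Half-width: 0.674 × 2.22 = 1.497.
1.0 − 1.497 = -0.497; 1.0 + 1.497 = 2.497.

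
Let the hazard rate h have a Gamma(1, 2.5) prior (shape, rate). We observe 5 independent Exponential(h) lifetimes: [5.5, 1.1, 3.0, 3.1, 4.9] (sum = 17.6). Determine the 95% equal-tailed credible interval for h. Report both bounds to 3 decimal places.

Posterior: Gamma(1+5, 2.5+17.6) = Gamma(6, 20.1) (shape, rate).
Equal-tailed 95% interval: Gamma(6, 20.1) quantiles at 0.025 and 0.975.
Posterior mean ≈ 0.299, SD ≈ 0.122; a Normal approximation gives roughly [0.060, 0.537].
Exact: lower = 0.110; upper = 0.581.

[0.110, 0.581]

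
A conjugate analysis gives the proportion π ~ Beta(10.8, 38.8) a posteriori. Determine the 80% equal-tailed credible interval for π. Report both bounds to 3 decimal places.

[0.146, 0.295]

Posterior: Beta(10.8, 38.8).
Equal-tailed 80% interval: the 0.1 and 0.9 quantiles of Beta(10.8, 38.8).
Posterior mean ≈ 0.218, SD ≈ 0.058; a Normal approximation gives roughly [0.143, 0.292].
Exact: F⁻¹(0.1) = 0.146; F⁻¹(0.9) = 0.295.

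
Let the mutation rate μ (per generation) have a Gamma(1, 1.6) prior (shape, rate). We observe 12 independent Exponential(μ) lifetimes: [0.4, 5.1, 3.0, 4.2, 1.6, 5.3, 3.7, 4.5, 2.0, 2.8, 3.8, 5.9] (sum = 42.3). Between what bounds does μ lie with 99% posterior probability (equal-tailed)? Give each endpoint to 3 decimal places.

Posterior: Gamma(1+12, 1.6+42.3) = Gamma(13, 43.9) (shape, rate).
Equal-tailed 99% interval: Gamma(13, 43.9) quantiles at 0.005 and 0.995.
Posterior mean ≈ 0.296, SD ≈ 0.082; a Normal approximation gives roughly [0.085, 0.508].
Exact: lower = 0.127; upper = 0.550.

[0.127, 0.550]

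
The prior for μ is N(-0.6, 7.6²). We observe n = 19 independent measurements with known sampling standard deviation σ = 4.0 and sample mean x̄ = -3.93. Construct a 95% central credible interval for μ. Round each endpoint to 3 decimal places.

[-5.668, -2.097]

Posterior precision = 1/7.6² + 19/4.0² = 0.0173 + 1.1875 = 1.2048, so posterior SD = 0.9110.
Posterior mean = (-0.6/7.6² + 19·-3.93/4.0²) / 1.2048 = -3.8821.
Interval: -3.8821 ± 1.960 × 0.9110 → [-5.668, -2.097].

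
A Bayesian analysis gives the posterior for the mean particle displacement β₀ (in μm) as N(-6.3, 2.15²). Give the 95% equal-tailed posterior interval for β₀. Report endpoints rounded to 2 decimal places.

The posterior is symmetric, so the 95% equal-tailed interval is β₀ = -6.3 ± z·2.15 with z = 1.960.
Half-width: 1.960 × 2.15 = 4.21.
-6.3 − 4.21 = -10.51; -6.3 + 4.21 = -2.09.

[-10.51, -2.09]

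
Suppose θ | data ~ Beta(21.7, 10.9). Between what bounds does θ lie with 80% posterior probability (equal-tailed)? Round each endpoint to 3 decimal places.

Posterior: Beta(21.7, 10.9).
Equal-tailed 80% interval: the 0.1 and 0.9 quantiles of Beta(21.7, 10.9).
Posterior mean ≈ 0.666, SD ≈ 0.081; a Normal approximation gives roughly [0.561, 0.770].
Exact: F⁻¹(0.1) = 0.558; F⁻¹(0.9) = 0.768.

[0.558, 0.768]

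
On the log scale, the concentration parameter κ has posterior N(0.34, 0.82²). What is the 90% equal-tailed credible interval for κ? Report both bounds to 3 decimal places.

[0.365, 5.413]

On the log scale the 90% interval is 0.34 ± 1.645 × 0.82 = [-1.0088, 1.6888].
Exponentiate: [e^-1.0088, e^1.6888] = [0.365, 5.413].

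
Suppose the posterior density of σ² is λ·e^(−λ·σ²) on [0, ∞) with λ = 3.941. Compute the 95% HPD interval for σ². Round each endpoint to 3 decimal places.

The exponential density is strictly decreasing on [0, ∞), so the HPD interval is anchored at 0: [0, q] with P(σ² ≤ q) = 0.95.
q = −ln(1 − 0.95) / 3.941 = 2.9957 / 3.941 = 0.760.

[0.000, 0.760]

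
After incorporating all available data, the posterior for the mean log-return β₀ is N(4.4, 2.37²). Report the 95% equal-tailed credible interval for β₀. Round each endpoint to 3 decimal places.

[-0.245, 9.045]

The posterior is symmetric, so the 95% equal-tailed interval is β₀ = 4.4 ± z·2.37 with z = 1.960.
Half-width: 1.960 × 2.37 = 4.645.
4.4 − 4.645 = -0.245; 4.4 + 4.645 = 9.045.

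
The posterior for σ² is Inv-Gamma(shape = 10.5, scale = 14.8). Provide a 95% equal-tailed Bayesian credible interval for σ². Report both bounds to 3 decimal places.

Inverse-Gamma(10.5, 14.8) quantiles: F⁻¹(0.025) and F⁻¹(0.975).
Equivalently, 1/σ² ~ Gamma(10.5, rate = 14.8); invert its 0.975 and 0.025 quantiles.
Posterior mean ≈ 1.558, SD ≈ 0.534; a Normal approximation gives roughly [0.511, 2.605].
Exact: lower = 0.834; upper = 2.879.

[0.834, 2.879]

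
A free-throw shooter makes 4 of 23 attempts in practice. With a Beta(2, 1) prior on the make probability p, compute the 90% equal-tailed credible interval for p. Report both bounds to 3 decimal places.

Posterior: Beta(2+4, 1+19) = Beta(6, 20).
Equal-tailed 90% interval: the 0.05 and 0.95 quantiles of Beta(6, 20).
Posterior mean ≈ 0.231, SD ≈ 0.081; a Normal approximation gives roughly [0.097, 0.364].
Exact: F⁻¹(0.05) = 0.110; F⁻¹(0.95) = 0.375.

[0.110, 0.375]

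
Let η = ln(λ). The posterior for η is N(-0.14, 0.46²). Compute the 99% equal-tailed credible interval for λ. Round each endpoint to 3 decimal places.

On the log scale the 99% interval is -0.14 ± 2.576 × 0.46 = [-1.3249, 1.0449].
Exponentiate: [e^-1.3249, e^1.0449] = [0.266, 2.843].

[0.266, 2.843]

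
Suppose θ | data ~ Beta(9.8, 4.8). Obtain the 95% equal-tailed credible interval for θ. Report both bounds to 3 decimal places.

[0.420, 0.878]

Posterior: Beta(9.8, 4.8).
Equal-tailed 95% interval: the 0.025 and 0.975 quantiles of Beta(9.8, 4.8).
Posterior mean ≈ 0.671, SD ≈ 0.119; a Normal approximation gives roughly [0.438, 0.904].
Exact: F⁻¹(0.025) = 0.420; F⁻¹(0.975) = 0.878.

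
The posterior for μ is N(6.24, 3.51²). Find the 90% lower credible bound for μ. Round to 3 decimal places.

Need L with P(μ ≥ L) = 0.90: L = 6.24 − z_{0.1}·3.51.
z = 1.282; L = 6.24 − 1.282 × 3.51 = 1.742.

1.742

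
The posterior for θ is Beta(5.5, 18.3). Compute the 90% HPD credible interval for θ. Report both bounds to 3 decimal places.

The posterior is unimodal and skewed, so the HPD interval has equal density at both endpoints and is the shortest 90% interval.
Solving f(0.093) = f(0.365) with F(0.365) − F(0.093) = 0.90 gives [0.093, 0.365].
For comparison, the equal-tailed interval is [0.106, 0.383]; the HPD is narrower and shifted toward the mode.

[0.093, 0.365]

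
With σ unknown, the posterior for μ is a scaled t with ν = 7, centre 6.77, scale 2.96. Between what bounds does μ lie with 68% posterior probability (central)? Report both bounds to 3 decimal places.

[3.602, 9.938]

The t_7 distribution is symmetric; the 68% interval is 6.77 ± t·2.96 with t_{0.84,7} = 1.070.
Half-width: 1.070 × 2.96 = 3.168.
6.77 − 3.168 = 3.602; 6.77 + 3.168 = 9.938.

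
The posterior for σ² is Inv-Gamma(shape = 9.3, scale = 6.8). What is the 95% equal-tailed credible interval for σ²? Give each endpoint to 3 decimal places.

[0.421, 1.575]

Inverse-Gamma(9.3, 6.8) quantiles: F⁻¹(0.025) and F⁻¹(0.975).
Equivalently, 1/σ² ~ Gamma(9.3, rate = 6.8); invert its 0.975 and 0.025 quantiles.
Posterior mean ≈ 0.819, SD ≈ 0.303; a Normal approximation gives roughly [0.225, 1.414].
Exact: lower = 0.421; upper = 1.575.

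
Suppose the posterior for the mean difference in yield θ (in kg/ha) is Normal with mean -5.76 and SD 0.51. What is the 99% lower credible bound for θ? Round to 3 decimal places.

-6.946

Need L with P(θ ≥ L) = 0.99: L = -5.76 − z_{0.01}·0.51.
z = 2.326; L = -5.76 − 2.326 × 0.51 = -6.946.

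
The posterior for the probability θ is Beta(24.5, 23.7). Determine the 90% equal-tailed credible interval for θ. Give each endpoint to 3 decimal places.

[0.391, 0.625]

Posterior: Beta(24.5, 23.7).
Equal-tailed 90% interval: the 0.05 and 0.95 quantiles of Beta(24.5, 23.7).
Posterior mean ≈ 0.508, SD ≈ 0.071; a Normal approximation gives roughly [0.391, 0.626].
Exact: F⁻¹(0.05) = 0.391; F⁻¹(0.95) = 0.625.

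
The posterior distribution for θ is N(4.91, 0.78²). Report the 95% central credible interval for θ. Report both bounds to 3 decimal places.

[3.381, 6.439]

The posterior is symmetric, so the 95% equal-tailed interval is θ = 4.91 ± z·0.78 with z = 1.960.
Half-width: 1.960 × 0.78 = 1.529.
4.91 − 1.529 = 3.381; 4.91 + 1.529 = 6.439.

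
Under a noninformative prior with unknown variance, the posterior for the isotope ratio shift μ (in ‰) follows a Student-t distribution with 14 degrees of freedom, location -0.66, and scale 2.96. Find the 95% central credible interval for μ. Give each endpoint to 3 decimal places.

[-7.009, 5.689]

The t_14 distribution is symmetric; the 95% interval is -0.66 ± t·2.96 with t_{0.975,14} = 2.145.
Half-width: 2.145 × 2.96 = 6.349.
-0.66 − 6.349 = -7.009; -0.66 + 6.349 = 5.689.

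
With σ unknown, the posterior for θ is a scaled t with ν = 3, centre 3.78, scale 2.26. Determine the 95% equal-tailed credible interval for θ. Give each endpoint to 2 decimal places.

The t_3 distribution is symmetric; the 95% interval is 3.78 ± t·2.26 with t_{0.975,3} = 3.182.
Half-width: 3.182 × 2.26 = 7.19.
3.78 − 7.19 = -3.41; 3.78 + 7.19 = 10.97.

[-3.41, 10.97]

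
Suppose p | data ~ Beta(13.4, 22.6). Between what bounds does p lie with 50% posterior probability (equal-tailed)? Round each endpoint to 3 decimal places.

Posterior: Beta(13.4, 22.6).
Equal-tailed 50% interval: the 0.25 and 0.75 quantiles of Beta(13.4, 22.6).
Posterior mean ≈ 0.372, SD ≈ 0.079; a Normal approximation gives roughly [0.319, 0.426].
Exact: F⁻¹(0.25) = 0.316; F⁻¹(0.75) = 0.425.

[0.316, 0.425]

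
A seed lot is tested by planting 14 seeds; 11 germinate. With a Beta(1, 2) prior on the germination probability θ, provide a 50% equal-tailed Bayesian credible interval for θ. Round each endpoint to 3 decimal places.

[0.636, 0.785]

Posterior: Beta(1+11, 2+3) = Beta(12, 5).
Equal-tailed 50% interval: the 0.25 and 0.75 quantiles of Beta(12, 5).
Posterior mean ≈ 0.706, SD ≈ 0.107; a Normal approximation gives roughly [0.633, 0.778].
Exact: F⁻¹(0.25) = 0.636; F⁻¹(0.75) = 0.785.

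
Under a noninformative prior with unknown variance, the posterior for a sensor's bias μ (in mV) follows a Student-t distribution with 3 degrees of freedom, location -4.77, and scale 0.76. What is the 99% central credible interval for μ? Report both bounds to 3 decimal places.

The t_3 distribution is symmetric; the 99% interval is -4.77 ± t·0.76 with t_{0.995,3} = 5.841.
Half-width: 5.841 × 0.76 = 4.439.
-4.77 − 4.439 = -9.209; -4.77 + 4.439 = -0.331.

[-9.209, -0.331]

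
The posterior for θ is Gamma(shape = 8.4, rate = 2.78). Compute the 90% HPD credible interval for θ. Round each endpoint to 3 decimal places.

The posterior is unimodal and skewed, so the HPD interval has equal density at both endpoints and is the shortest 90% interval.
Solving f(1.348) = f(4.637) with F(4.637) − F(1.348) = 0.90 gives [1.348, 4.637].
For comparison, the equal-tailed interval is [1.534, 4.915]; the HPD is narrower and shifted toward the mode.

[1.348, 4.637]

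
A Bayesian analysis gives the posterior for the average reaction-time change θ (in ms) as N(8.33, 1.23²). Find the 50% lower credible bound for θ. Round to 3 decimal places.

Need L with P(θ ≥ L) = 0.50: L = 8.33 − z_{0.5}·1.23.
z = 0.000; L = 8.33 − 0.000 × 1.23 = 8.330.

8.330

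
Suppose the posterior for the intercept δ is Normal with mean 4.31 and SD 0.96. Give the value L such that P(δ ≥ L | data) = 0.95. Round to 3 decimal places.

2.731

Need L with P(δ ≥ L) = 0.95: L = 4.31 − z_{0.05}·0.96.
z = 1.645; L = 4.31 − 1.645 × 0.96 = 2.731.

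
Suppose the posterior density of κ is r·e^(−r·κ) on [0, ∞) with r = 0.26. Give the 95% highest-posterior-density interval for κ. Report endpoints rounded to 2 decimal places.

The exponential density is strictly decreasing on [0, ∞), so the HPD interval is anchored at 0: [0, q] with P(κ ≤ q) = 0.95.
q = −ln(1 − 0.95) / 0.26 = 2.9957 / 0.26 = 11.52.

[0.00, 11.52]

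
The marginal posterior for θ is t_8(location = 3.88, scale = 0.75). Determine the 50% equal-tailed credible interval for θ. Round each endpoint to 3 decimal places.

The t_8 distribution is symmetric; the 50% interval is 3.88 ± t·0.75 with t_{0.75,8} = 0.706.
Half-width: 0.706 × 0.75 = 0.530.
3.88 − 0.530 = 3.350; 3.88 + 0.530 = 4.410.

[3.350, 4.410]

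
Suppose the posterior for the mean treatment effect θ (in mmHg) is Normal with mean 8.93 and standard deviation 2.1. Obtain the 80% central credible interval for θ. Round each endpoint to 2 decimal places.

The posterior is symmetric, so the 80% equal-tailed interval is θ = 8.93 ± z·2.1 with z = 1.282.
Half-width: 1.282 × 2.1 = 2.69.
8.93 − 2.69 = 6.24; 8.93 + 2.69 = 11.62.

[6.24, 11.62]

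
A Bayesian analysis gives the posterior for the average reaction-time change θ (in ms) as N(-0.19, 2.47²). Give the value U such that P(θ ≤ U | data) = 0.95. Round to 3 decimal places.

3.873

Need U with P(θ ≤ U) = 0.95: U = -0.19 + z_{0.05}·2.47.
z = 1.645; U = -0.19 + 1.645 × 2.47 = 3.873.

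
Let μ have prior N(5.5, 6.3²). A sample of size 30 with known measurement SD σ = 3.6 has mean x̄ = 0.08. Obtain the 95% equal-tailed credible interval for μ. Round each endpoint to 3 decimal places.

[-1.143, 1.420]

Posterior precision = 1/6.3² + 30/3.6² = 0.0252 + 2.3148 = 2.3400, so posterior SD = 0.6537.
Posterior mean = (5.5/6.3² + 30·0.08/3.6²) / 2.3400 = 0.1384.
Interval: 0.1384 ± 1.960 × 0.6537 → [-1.143, 1.420].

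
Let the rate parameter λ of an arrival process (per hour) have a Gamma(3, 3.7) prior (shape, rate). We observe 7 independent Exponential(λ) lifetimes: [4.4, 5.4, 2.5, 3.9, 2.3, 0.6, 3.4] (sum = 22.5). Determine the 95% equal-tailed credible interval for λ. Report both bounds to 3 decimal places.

[0.183, 0.652]

Posterior: Gamma(3+7, 3.7+22.5) = Gamma(10, 26.2) (shape, rate).
Equal-tailed 95% interval: Gamma(10, 26.2) quantiles at 0.025 and 0.975.
Posterior mean ≈ 0.382, SD ≈ 0.121; a Normal approximation gives roughly [0.145, 0.618].
Exact: lower = 0.183; upper = 0.652.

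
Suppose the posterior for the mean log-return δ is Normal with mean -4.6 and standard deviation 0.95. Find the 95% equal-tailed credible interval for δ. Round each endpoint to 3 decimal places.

[-6.462, -2.738]

The posterior is symmetric, so the 95% equal-tailed interval is δ = -4.6 ± z·0.95 with z = 1.960.
Half-width: 1.960 × 0.95 = 1.862.
-4.6 − 1.862 = -6.462; -4.6 + 1.862 = -2.738.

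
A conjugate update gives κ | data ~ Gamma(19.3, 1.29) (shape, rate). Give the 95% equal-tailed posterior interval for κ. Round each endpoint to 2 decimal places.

Posterior: Gamma(shape 19.3, rate 1.29).
Equal-tailed 95% interval: Gamma(19.3, 1.29) quantiles at 0.025 and 0.975.
Posterior mean ≈ 14.96, SD ≈ 3.41; a Normal approximation gives roughly [8.29, 21.64].
Exact: lower = 9.05; upper = 22.34.

[9.05, 22.34]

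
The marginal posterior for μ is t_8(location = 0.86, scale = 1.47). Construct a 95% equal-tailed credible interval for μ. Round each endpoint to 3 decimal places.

The t_8 distribution is symmetric; the 95% interval is 0.86 ± t·1.47 with t_{0.975,8} = 2.306.
Half-width: 2.306 × 1.47 = 3.390.
0.86 − 3.390 = -2.530; 0.86 + 3.390 = 4.250.

[-2.530, 4.250]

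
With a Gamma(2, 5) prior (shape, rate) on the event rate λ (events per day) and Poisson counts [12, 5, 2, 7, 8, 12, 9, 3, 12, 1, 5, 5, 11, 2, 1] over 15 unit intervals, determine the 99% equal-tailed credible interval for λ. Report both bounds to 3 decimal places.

[3.675, 6.212]

Posterior: Gamma(2+95, 5+15) = Gamma(97, 20) (shape, rate).
Equal-tailed 99% interval: Gamma(97, 20) quantiles at 0.005 and 0.995.
Posterior mean ≈ 4.850, SD ≈ 0.492; a Normal approximation gives roughly [3.582, 6.118].
Exact: lower = 3.675; upper = 6.212.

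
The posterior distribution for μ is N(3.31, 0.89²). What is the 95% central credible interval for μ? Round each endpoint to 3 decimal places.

The posterior is symmetric, so the 95% equal-tailed interval is μ = 3.31 ± z·0.89 with z = 1.960.
Half-width: 1.960 × 0.89 = 1.744.
3.31 − 1.744 = 1.566; 3.31 + 1.744 = 5.054.

[1.566, 5.054]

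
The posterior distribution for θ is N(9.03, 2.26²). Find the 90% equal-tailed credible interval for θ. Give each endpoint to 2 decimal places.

[5.31, 12.75]

The posterior is symmetric, so the 90% equal-tailed interval is θ = 9.03 ± z·2.26 with z = 1.645.
Half-width: 1.645 × 2.26 = 3.72.
9.03 − 3.72 = 5.31; 9.03 + 3.72 = 12.75.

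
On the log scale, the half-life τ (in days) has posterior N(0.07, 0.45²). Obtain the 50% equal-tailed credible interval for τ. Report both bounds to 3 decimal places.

On the log scale the 50% interval is 0.07 ± 0.674 × 0.45 = [-0.2335, 0.3735].
Exponentiate: [e^-0.2335, e^0.3735] = [0.792, 1.453].

[0.792, 1.453]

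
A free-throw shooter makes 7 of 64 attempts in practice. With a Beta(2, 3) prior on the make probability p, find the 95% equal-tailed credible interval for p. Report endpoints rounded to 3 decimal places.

[0.062, 0.219]

Posterior: Beta(2+7, 3+57) = Beta(9, 60).
Equal-tailed 95% interval: the 0.025 and 0.975 quantiles of Beta(9, 60).
Posterior mean ≈ 0.130, SD ≈ 0.040; a Normal approximation gives roughly [0.052, 0.209].
Exact: F⁻¹(0.025) = 0.062; F⁻¹(0.975) = 0.219.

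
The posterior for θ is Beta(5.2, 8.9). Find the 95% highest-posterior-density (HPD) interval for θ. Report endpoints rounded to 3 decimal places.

[0.136, 0.611]

The posterior is unimodal and skewed, so the HPD interval has equal density at both endpoints and is the shortest 95% interval.
Solving f(0.136) = f(0.611) with F(0.611) − F(0.136) = 0.95 gives [0.136, 0.611].
For comparison, the equal-tailed interval is [0.148, 0.625]; the HPD is narrower and shifted toward the mode.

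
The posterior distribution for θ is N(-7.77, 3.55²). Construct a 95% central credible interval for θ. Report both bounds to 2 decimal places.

The posterior is symmetric, so the 95% equal-tailed interval is θ = -7.77 ± z·3.55 with z = 1.960.
Half-width: 1.960 × 3.55 = 6.96.
-7.77 − 6.96 = -14.73; -7.77 + 6.96 = -0.81.

[-14.73, -0.81]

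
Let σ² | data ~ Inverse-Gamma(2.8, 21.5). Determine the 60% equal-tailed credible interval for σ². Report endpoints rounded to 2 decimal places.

[5.34, 15.49]

Inverse-Gamma(2.8, 21.5) quantiles: F⁻¹(0.2) and F⁻¹(0.8).
Equivalently, 1/σ² ~ Gamma(2.8, rate = 21.5); invert its 0.8 and 0.2 quantiles.
Posterior mean ≈ 11.94, SD ≈ 13.35; a Normal approximation gives roughly [0.71, 23.18].
Exact: lower = 5.34; upper = 15.49.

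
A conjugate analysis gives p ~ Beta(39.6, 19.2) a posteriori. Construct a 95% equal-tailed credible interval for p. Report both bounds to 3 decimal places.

[0.550, 0.786]

Posterior: Beta(39.6, 19.2).
Equal-tailed 95% interval: the 0.025 and 0.975 quantiles of Beta(39.6, 19.2).
Posterior mean ≈ 0.673, SD ≈ 0.061; a Normal approximation gives roughly [0.555, 0.792].
Exact: F⁻¹(0.025) = 0.550; F⁻¹(0.975) = 0.786.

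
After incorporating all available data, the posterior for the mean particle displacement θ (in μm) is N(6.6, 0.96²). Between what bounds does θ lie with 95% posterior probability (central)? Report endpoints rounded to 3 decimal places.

[4.718, 8.482]

The posterior is symmetric, so the 95% equal-tailed interval is θ = 6.6 ± z·0.96 with z = 1.960.
Half-width: 1.960 × 0.96 = 1.882.
6.6 − 1.882 = 4.718; 6.6 + 1.882 = 8.482.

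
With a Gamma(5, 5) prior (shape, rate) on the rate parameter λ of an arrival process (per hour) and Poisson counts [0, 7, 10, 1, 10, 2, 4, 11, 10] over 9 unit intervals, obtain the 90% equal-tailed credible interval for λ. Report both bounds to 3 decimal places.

[3.418, 5.235]

Posterior: Gamma(5+55, 5+9) = Gamma(60, 14) (shape, rate).
Equal-tailed 90% interval: Gamma(60, 14) quantiles at 0.05 and 0.95.
Posterior mean ≈ 4.286, SD ≈ 0.553; a Normal approximation gives roughly [3.376, 5.196].
Exact: lower = 3.418; upper = 5.235.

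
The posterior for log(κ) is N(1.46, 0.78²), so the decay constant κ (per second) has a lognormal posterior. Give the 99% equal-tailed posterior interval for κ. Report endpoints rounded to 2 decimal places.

[0.58, 32.11]

On the log scale the 99% interval is 1.46 ± 2.576 × 0.78 = [-0.5491, 3.4691].
Exponentiate: [e^-0.5491, e^3.4691] = [0.58, 32.11].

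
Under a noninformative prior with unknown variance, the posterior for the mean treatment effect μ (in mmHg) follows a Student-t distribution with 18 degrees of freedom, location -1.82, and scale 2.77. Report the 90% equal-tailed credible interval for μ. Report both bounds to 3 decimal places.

The t_18 distribution is symmetric; the 90% interval is -1.82 ± t·2.77 with t_{0.95,18} = 1.734.
Half-width: 1.734 × 2.77 = 4.803.
-1.82 − 4.803 = -6.623; -1.82 + 4.803 = 2.983.

[-6.623, 2.983]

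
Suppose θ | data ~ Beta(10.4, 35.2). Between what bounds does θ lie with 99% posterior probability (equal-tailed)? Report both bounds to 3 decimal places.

[0.095, 0.405]

Posterior: Beta(10.4, 35.2).
Equal-tailed 99% interval: the 0.005 and 0.995 quantiles of Beta(10.4, 35.2).
Posterior mean ≈ 0.228, SD ≈ 0.061; a Normal approximation gives roughly [0.070, 0.386].
Exact: F⁻¹(0.005) = 0.095; F⁻¹(0.995) = 0.405.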